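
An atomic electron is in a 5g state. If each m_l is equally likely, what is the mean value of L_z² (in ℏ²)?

5g means n = 5, l = 4.
The allowed m_l values are -4, -3, -2, -1, 0, 1, 2, 3, 4.
Average of L_z² over 9 states: 60/9 ℏ² = 6.667 ℏ².

⟨L_z²⟩ = 6.667 ℏ²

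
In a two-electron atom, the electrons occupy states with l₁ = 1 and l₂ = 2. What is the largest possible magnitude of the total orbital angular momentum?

|L_tot|_max = 2√3 ℏ ≈ 3.464ℏ

Angular momentum addition gives L = |l₁ − l₂|, …, l₁ + l₂.
So L can be 1, 2, 3.
The largest magnitude corresponds to L = 3: |L_tot| = ℏ√(3·4) = 2√3 ℏ.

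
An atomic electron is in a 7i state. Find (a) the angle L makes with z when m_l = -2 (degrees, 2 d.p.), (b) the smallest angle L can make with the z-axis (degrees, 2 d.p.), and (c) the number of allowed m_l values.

θ(m_l=-2) ≈ 107.98°; θ_min ≈ 22.21°; 13 values

7i means n = 7, l = 6.
For m_l = -2: cos θ = -2/√42, θ ≈ 107.98°.
cos θ_min = 6/√42, so θ_min ≈ 22.21°.
There are 2l+1 = 13 values of m_l.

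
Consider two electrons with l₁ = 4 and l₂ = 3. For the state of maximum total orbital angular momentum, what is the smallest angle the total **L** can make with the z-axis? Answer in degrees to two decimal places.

Angular momentum addition gives L = |l₁ − l₂|, …, l₁ + l₂.
So L can be 1, 2, 3, 4, 5, 6, 7.
The maximum is L = 7, with |L_tot| = ℏ√(7·8) = 2√14 ℏ.
The minimum angle with z is arccos(7/√56) ≈ 20.70°.

θ_min ≈ 20.70°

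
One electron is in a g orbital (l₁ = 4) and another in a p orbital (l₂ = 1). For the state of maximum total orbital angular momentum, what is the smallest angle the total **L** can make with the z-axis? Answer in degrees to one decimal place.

θ_min ≈ 24.1°

L runs from |4 − 1| = 3 to 4 + 1 = 5.
So L can be 3, 4, 5.
The maximum is L = 5, with |L_tot| = ℏ√(5·6) = √30 ℏ.
The minimum angle with z is arccos(5/√30) ≈ 24.1°.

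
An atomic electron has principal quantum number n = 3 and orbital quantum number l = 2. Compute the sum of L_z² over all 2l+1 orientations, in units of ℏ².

m_l ∈ {-2, -1, 0, 1, 2}.
Σ m_l² = 2·(1 + 4) = 10.

Σ(L_z)² = 10 ℏ²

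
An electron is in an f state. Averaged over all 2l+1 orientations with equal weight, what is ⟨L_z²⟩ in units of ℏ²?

⟨L_z²⟩ = 4 ℏ²

For an f orbital, l = 3.
m_l ∈ {-3, -2, -1, 0, 1, 2, 3}.
⟨L_z²⟩ = ℏ²·(Σ m_l²)/(2l+1) = ℏ²·28/7 = 4ℏ².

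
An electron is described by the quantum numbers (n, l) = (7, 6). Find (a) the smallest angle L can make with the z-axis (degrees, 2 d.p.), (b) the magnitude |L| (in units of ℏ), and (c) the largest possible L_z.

θ_min ≈ 22.21°; |L| = √42 ℏ ≈ 6.481ℏ; L_z,max = 6ℏ

cos θ_min = 6/√42, so θ_min ≈ 22.21°.
|L| = ℏ√(6·7) = √42 ℏ ≈ 6.481ℏ.
L_z,max = lℏ = 6ℏ.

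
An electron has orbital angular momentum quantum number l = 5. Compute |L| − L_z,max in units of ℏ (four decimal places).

|L| = √30 ℏ ≈ 5.4772ℏ, while L_z,max = lℏ = 5ℏ.
The difference is (√30 − 5)ℏ ≈ 0.4772ℏ.

|L| − L_z,max ≈ 0.4772ℏ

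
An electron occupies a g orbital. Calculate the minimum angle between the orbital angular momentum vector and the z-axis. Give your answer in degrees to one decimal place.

For a g orbital, l = 4.
|L| = √(l(l+1)) ℏ = 2√5 ℏ.
The smallest angle corresponds to the largest L_z, i.e. m_l = l = 4, giving L_z = 4ℏ.
cos θ_min = 4/√20, so θ_min ≈ 26.6°.

θ_min ≈ 26.6°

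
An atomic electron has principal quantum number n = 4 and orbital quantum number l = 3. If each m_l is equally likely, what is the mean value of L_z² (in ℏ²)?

⟨L_z²⟩ = 4 ℏ²

The allowed m_l values are -3, -2, -1, 0, 1, 2, 3.
Average of L_z² over 7 states: 28/7 ℏ² = 4 ℏ².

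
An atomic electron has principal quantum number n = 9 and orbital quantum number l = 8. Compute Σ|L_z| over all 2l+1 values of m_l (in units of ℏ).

The allowed m_l values are -8, -7, -6, -5, -4, -3, -2, -1, 0, 1, 2, 3, 4, 5, 6, 7, 8.
Σ|m_l| = l(l+1) = 72.

Σ|L_z| = 72 ℏ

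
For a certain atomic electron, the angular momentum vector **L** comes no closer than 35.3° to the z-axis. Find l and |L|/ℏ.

l = 2, |L| = √6 ℏ ≈ 2.449ℏ

At minimum angle, m_l = l, so cos θ = l/√(l(l+1)); cos²θ = l/(l+1) = 0.6661.
Thus l = 0.6661/(1 − 0.6661) ≈ 2.
Then |L| = ℏ√(2·3) = √6 ℏ.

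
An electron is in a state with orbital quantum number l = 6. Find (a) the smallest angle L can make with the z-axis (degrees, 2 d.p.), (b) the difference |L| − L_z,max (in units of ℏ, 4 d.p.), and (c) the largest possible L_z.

cos θ_min = 6/√42, so θ_min ≈ 22.21°.
|L| − L_z,max = (√42 − 6)ℏ ≈ 0.4807ℏ.
L_z,max = lℏ = 6ℏ.

θ_min ≈ 22.21°; |L|−L_z,max ≈ 0.4807ℏ; L_z,max = 6ℏ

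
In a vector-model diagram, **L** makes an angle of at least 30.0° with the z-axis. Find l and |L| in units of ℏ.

l = 3, |L| = 2√3 ℏ ≈ 3.464ℏ

At minimum angle, m_l = l, so cos θ = l/√(l(l+1)); cos²θ = l/(l+1) = 0.7500.
Thus l = 0.7500/(1 − 0.7500) ≈ 3.
Then |L| = ℏ√(3·4) = 2√3 ℏ.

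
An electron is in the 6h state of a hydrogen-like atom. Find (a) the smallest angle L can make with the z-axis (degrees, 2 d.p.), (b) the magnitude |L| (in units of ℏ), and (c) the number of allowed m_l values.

For 6h, l = 5.
cos θ_min = 5/√30, so θ_min ≈ 24.09°.
|L| = ℏ√(5·6) = √30 ℏ ≈ 5.477ℏ.
There are 2l+1 = 11 values of m_l.

θ_min ≈ 24.09°; |L| = √30 ℏ ≈ 5.477ℏ; 11 values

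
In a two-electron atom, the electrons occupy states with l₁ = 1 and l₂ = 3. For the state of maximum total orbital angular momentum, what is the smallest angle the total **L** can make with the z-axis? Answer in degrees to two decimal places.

θ_min ≈ 26.57°

By the triangle rule, |l₁ − l₂| ≤ L ≤ l₁ + l₂.
Allowed values: L = 2, 3, 4.
The maximum is L = 4, with |L_tot| = ℏ√(4·5) = 2√5 ℏ.
The minimum angle with z is arccos(4/√20) ≈ 26.57°.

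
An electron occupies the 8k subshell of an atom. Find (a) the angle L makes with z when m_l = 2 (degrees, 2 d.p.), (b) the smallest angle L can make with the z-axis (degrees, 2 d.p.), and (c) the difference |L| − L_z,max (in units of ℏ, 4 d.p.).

θ(m_l=2) ≈ 74.50°; θ_min ≈ 20.70°; |L|−L_z,max ≈ 0.4833ℏ

For 8k, l = 7.
For m_l = 2: cos θ = 2/√56, θ ≈ 74.50°.
cos θ_min = 7/√56, so θ_min ≈ 20.70°.
|L| − L_z,max = (2√14 − 7)ℏ ≈ 0.4833ℏ.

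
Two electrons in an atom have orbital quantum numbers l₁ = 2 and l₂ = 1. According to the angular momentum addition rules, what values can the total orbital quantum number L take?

L = 1, 2, 3

The total orbital quantum number L ranges from |l₁ − l₂| to l₁ + l₂ in integer steps.
L ∈ {1, 2, 3}.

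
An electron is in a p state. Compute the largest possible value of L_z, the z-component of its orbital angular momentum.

L_z,max = 1ℏ

A p state has l = 1.
L_z = m_l ℏ with m_l ∈ {−1, …, 1}; the maximum is m_l = 1.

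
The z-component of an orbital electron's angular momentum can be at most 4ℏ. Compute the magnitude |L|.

|L| = 2√5 ℏ ≈ 4.472ℏ

Since max m_l = l, l = 4.
|L| = √(l(l+1)) ℏ = 2√5 ℏ.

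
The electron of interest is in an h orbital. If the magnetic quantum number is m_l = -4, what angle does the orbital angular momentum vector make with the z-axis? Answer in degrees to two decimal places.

θ ≈ 136.91°

An h state has l = 5.
|L| = ℏ√(l(l+1)) = √30 ℏ.
L_z = m_l ℏ = −4ℏ.
cos θ = L_z/|L| = -4/√30, so θ ≈ 136.91°.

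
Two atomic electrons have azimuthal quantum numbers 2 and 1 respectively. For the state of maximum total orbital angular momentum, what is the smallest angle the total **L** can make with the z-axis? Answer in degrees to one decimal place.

θ_min ≈ 30.0°

Angular momentum addition gives L = |l₁ − l₂|, …, l₁ + l₂.
Allowed values: L = 1, 2, 3.
The maximum is L = 3, with |L_tot| = ℏ√(3·4) = 2√3 ℏ.
The minimum angle with z is arccos(3/√12) ≈ 30.0°.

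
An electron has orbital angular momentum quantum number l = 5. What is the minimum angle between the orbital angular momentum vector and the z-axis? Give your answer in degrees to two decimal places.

θ_min ≈ 24.09°

|L| = √(l(l+1)) ℏ = √30 ℏ.
The smallest angle corresponds to the largest L_z, i.e. m_l = l = 5, giving L_z = 5ℏ.
cos θ_min = 5/√30, so θ_min ≈ 24.09°.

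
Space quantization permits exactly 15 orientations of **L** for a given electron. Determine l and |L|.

l = 7, |L| = 2√14 ℏ ≈ 7.483ℏ

2l + 1 = 15 ⇒ l = 7.
|L| = ℏ√(l(l+1)) = ℏ√(7·8) = 2√14 ℏ.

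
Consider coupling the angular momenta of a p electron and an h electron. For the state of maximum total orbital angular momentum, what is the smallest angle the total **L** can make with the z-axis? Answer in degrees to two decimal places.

θ_min ≈ 22.21°

Angular momentum addition gives L = |l₁ − l₂|, …, l₁ + l₂.
So L can be 4, 5, 6.
The maximum is L = 6, with |L_tot| = ℏ√(6·7) = √42 ℏ.
The minimum angle with z is arccos(6/√42) ≈ 22.21°.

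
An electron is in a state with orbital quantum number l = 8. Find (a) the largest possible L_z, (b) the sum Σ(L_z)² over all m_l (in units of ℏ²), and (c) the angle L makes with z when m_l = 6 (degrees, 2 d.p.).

L_z,max = 8ℏ; Σ(L_z)² = 408 ℏ²; θ(m_l=6) ≈ 45.00°

L_z,max = lℏ = 8ℏ.
Σ m_l² = 408, so Σ(L_z)² = 408 ℏ².
For m_l = 6: cos θ = 6/√72, θ ≈ 45.00°.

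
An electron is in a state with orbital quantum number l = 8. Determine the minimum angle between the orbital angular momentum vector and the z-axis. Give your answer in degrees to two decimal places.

|L| = √(l(l+1)) ℏ = 6√2 ℏ.
The smallest angle corresponds to the largest L_z, i.e. m_l = l = 8, giving L_z = 8ℏ.
cos θ_min = 8/√72, so θ_min ≈ 19.47°.

θ_min ≈ 19.47°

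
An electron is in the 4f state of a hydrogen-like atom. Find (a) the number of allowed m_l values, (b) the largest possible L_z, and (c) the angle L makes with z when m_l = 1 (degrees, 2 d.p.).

7 values; L_z,max = 3ℏ; θ(m_l=1) ≈ 73.22°

For 4f, l = 3.
There are 2l+1 = 7 values of m_l.
L_z,max = lℏ = 3ℏ.
For m_l = 1: cos θ = 1/√12, θ ≈ 73.22°.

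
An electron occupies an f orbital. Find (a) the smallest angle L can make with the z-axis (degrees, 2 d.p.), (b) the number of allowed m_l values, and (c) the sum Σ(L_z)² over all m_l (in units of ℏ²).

θ_min ≈ 30.00°; 7 values; Σ(L_z)² = 28 ℏ²

An f state has l = 3.
cos θ_min = 3/√12, so θ_min ≈ 30.00°.
There are 2l+1 = 7 values of m_l.
Σ m_l² = 28, so Σ(L_z)² = 28 ℏ².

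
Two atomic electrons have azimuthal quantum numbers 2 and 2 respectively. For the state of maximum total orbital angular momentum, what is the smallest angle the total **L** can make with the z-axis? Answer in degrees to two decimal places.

The total orbital quantum number L ranges from |l₁ − l₂| to l₁ + l₂ in integer steps.
L ∈ {0, 1, 2, 3, 4}.
The maximum is L = 4, with |L_tot| = ℏ√(4·5) = 2√5 ℏ.
The minimum angle with z is arccos(4/√20) ≈ 26.57°.

θ_min ≈ 26.57°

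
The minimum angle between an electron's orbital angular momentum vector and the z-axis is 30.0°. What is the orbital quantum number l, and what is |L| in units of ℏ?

l = 3, |L| = 2√3 ℏ ≈ 3.464ℏ

cos²θ_min = l/(l+1) = 0.7500.
l = cos²θ/sin²θ ≈ 3.
Then |L| = ℏ√(3·4) = 2√3 ℏ.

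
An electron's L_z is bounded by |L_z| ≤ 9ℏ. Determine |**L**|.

The maximum L_z equals lℏ, giving l = 9.
Then |L| = ℏ√(9·10) = 3√10 ℏ.

|L| = 3√10 ℏ ≈ 9.487ℏ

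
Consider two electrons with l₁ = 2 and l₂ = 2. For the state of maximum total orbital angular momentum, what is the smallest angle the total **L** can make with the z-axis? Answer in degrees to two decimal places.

θ_min ≈ 26.57°

Angular momentum addition gives L = |l₁ − l₂|, …, l₁ + l₂.
Allowed values: L = 0, 1, 2, 3, 4.
The maximum is L = 4, with |L_tot| = ℏ√(4·5) = 2√5 ℏ.
The minimum angle with z is arccos(4/√20) ≈ 26.57°.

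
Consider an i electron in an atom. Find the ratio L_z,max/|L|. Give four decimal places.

L_z,max/|L| = 0.9258

For an i orbital, l = 6.
|L| = √42 ℏ ≈ 6.4807ℏ, while L_z,max = lℏ = 6ℏ.
L_z,max/|L| = 6/√42 = 0.9258.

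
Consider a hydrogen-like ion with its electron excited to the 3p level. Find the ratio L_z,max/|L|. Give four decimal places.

The 3p level has l = 1.
|L| = √2 ℏ ≈ 1.4142ℏ, while L_z,max = lℏ = 1ℏ.
L_z,max/|L| = 1/√2 = 0.7071.

L_z,max/|L| = 0.7071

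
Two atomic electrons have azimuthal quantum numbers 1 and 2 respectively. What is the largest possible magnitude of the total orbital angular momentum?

Angular momentum addition gives L = |l₁ − l₂|, …, l₁ + l₂.
Allowed values: L = 1, 2, 3.
The largest magnitude corresponds to L = 3: |L_tot| = ℏ√(3·4) = 2√3 ℏ.

|L_tot|_max = 2√3 ℏ ≈ 3.464ℏ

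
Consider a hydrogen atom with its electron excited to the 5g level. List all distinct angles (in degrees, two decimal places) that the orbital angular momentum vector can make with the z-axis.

The 5g level has l = 4.
|L| = ℏ√(l(l+1)) = 2√5 ℏ.
cos θ = m_l/√20 for each m_l ∈ {-4, -3, -2, -1, 0, 1, 2, 3, 4}.

θ ∈ {26.57°, 47.87°, 63.43°, 77.08°, 90.00°, 102.92°, 116.57°, 132.13°, 153.43°}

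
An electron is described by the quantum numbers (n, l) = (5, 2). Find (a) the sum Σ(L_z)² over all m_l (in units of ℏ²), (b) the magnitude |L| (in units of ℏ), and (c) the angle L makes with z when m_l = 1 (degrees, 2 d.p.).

Σ(L_z)² = 10 ℏ²; |L| = √6 ℏ ≈ 2.449ℏ; θ(m_l=1) ≈ 65.91°

Σ m_l² = 10, so Σ(L_z)² = 10 ℏ².
|L| = ℏ√(2·3) = √6 ℏ ≈ 2.449ℏ.
For m_l = 1: cos θ = 1/√6, θ ≈ 65.91°.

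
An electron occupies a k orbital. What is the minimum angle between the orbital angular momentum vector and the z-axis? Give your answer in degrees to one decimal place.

θ_min ≈ 20.7°

For a k orbital, l = 7.
|L|² = l(l+1)ℏ² = 56ℏ², so |L| = 2√14 ℏ.
The smallest angle corresponds to the largest L_z, i.e. m_l = l = 7, giving L_z = 7ℏ.
cos θ_min = 7/√56, so θ_min ≈ 20.7°.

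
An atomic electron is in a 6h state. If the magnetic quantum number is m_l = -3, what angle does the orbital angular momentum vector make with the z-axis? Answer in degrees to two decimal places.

6h means n = 6, l = 5.
|L| = ℏ√(l(l+1)) = √30 ℏ.
L_z = m_l ℏ = −3ℏ.
cos θ = L_z/|L| = -3/√30, so θ ≈ 123.21°.

θ ≈ 123.21°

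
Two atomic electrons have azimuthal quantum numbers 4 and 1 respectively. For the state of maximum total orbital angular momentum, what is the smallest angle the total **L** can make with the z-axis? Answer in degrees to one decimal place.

θ_min ≈ 24.1°

Angular momentum addition gives L = |l₁ − l₂|, …, l₁ + l₂.
So L can be 3, 4, 5.
The maximum is L = 5, with |L_tot| = ℏ√(5·6) = √30 ℏ.
The minimum angle with z is arccos(5/√30) ≈ 24.1°.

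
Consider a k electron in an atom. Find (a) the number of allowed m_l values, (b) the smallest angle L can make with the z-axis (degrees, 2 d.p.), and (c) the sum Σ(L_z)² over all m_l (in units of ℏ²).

K corresponds to l = 7.
There are 2l+1 = 15 values of m_l.
cos θ_min = 7/√56, so θ_min ≈ 20.70°.
Σ m_l² = 280, so Σ(L_z)² = 280 ℏ².

15 values; θ_min ≈ 20.70°; Σ(L_z)² = 280 ℏ²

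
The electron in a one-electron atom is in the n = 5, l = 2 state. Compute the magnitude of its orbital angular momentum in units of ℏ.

|L| = ℏ√(l(l+1)) = ℏ√(2·3) = √6 ℏ

|L| = √6 ℏ ≈ 2.449ℏ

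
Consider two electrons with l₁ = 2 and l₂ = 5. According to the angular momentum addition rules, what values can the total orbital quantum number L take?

L = 3, 4, 5, 6, 7

The total orbital quantum number L ranges from |l₁ − l₂| to l₁ + l₂ in integer steps.
Allowed values: L = 3, 4, 5, 6, 7.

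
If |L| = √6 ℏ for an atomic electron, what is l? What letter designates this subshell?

(|L|/ℏ)² = l(l+1) = 6.
The positive root is l = 2.

l = 2 (d orbital)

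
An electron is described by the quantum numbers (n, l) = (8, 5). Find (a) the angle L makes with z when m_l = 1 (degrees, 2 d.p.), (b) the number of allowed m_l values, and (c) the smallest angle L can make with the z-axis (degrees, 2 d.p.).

θ(m_l=1) ≈ 79.48°; 11 values; θ_min ≈ 24.09°

For m_l = 1: cos θ = 1/√30, θ ≈ 79.48°.
There are 2l+1 = 11 values of m_l.
cos θ_min = 5/√30, so θ_min ≈ 24.09°.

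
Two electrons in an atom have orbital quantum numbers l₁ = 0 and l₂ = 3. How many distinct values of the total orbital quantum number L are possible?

1

By the triangle rule, |l₁ − l₂| ≤ L ≤ l₁ + l₂.
Allowed values: L = 3.
That is 1 value.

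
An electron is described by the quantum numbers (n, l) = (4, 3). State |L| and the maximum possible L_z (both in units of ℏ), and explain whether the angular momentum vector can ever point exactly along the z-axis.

No: L_z,max = 3ℏ < |L| = 2√3 ℏ ≈ 3.464ℏ

|L| = 2√3 ℏ ≈ 3.4641ℏ, while L_z,max = lℏ = 3ℏ.
Since |L| > L_z,max, the vector can never point exactly along z; the closest it comes is θ_min = arccos(3/√12) ≈ 30.0°.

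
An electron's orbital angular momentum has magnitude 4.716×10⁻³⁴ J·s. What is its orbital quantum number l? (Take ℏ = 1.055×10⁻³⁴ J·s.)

In units of ℏ, |L| ≈ 4.470.
(|L|/ℏ)² = l(l+1) ≈ 19.98 ⇒ l = 4.

l = 4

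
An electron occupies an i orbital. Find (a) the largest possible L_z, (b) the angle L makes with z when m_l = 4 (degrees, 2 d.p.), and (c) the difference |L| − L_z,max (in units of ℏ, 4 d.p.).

L_z,max = 6ℏ; θ(m_l=4) ≈ 51.89°; |L|−L_z,max ≈ 0.4807ℏ

An i state has l = 6.
L_z,max = lℏ = 6ℏ.
For m_l = 4: cos θ = 4/√42, θ ≈ 51.89°.
|L| − L_z,max = (√42 − 6)ℏ ≈ 0.4807ℏ.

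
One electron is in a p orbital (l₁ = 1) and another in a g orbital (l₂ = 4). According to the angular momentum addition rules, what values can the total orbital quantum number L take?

By the triangle rule, |l₁ − l₂| ≤ L ≤ l₁ + l₂.
Allowed values: L = 3, 4, 5.

L = 3, 4, 5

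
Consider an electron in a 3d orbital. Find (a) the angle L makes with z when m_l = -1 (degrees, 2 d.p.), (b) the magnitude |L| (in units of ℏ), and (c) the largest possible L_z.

For 3d, l = 2.
For m_l = -1: cos θ = -1/√6, θ ≈ 114.09°.
|L| = ℏ√(2·3) = √6 ℏ ≈ 2.449ℏ.
L_z,max = lℏ = 2ℏ.

θ(m_l=-1) ≈ 114.09°; |L| = √6 ℏ ≈ 2.449ℏ; L_z,max = 2ℏ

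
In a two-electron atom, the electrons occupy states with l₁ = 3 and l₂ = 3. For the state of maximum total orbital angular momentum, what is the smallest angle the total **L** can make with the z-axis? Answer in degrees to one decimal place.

L runs from |3 − 3| = 0 to 3 + 3 = 6.
Allowed values: L = 0, 1, 2, 3, 4, 5, 6.
The maximum is L = 6, with |L_tot| = ℏ√(6·7) = √42 ℏ.
The minimum angle with z is arccos(6/√42) ≈ 22.2°.

θ_min ≈ 22.2°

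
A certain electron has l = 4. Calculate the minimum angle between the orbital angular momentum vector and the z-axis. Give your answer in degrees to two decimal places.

θ_min ≈ 26.57°

|L| = ℏ√(l(l+1)) = 2√5 ℏ.
The smallest angle corresponds to the largest L_z, i.e. m_l = l = 4, giving L_z = 4ℏ.
cos θ_min = 4/√20, so θ_min ≈ 26.57°.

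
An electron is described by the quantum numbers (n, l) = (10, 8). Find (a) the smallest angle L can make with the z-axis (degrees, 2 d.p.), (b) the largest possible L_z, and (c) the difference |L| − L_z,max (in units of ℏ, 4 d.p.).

cos θ_min = 8/√72, so θ_min ≈ 19.47°.
L_z,max = lℏ = 8ℏ.
|L| − L_z,max = (6√2 − 8)ℏ ≈ 0.4853ℏ.

θ_min ≈ 19.47°; L_z,max = 8ℏ; |L|−L_z,max ≈ 0.4853ℏ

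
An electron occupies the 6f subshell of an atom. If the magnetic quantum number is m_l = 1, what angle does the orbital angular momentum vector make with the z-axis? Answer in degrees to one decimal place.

For 6f, l = 3.
|L| = √(l(l+1)) ℏ = 2√3 ℏ.
L_z = m_l ℏ = 1ℏ.
cos θ = L_z/|L| = 1/√12, so θ ≈ 73.2°.

θ ≈ 73.2°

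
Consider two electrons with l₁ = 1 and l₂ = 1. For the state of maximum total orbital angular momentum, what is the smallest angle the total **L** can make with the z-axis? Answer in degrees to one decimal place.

θ_min ≈ 35.3°

By the triangle rule, |l₁ − l₂| ≤ L ≤ l₁ + l₂.
L ∈ {0, 1, 2}.
The maximum is L = 2, with |L_tot| = ℏ√(2·3) = √6 ℏ.
The minimum angle with z is arccos(2/√6) ≈ 35.3°.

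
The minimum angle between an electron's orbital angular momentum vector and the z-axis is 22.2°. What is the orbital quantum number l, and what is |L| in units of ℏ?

l = 6, |L| = √42 ℏ ≈ 6.481ℏ

At minimum angle, m_l = l, so cos θ = l/√(l(l+1)); cos²θ = l/(l+1) = 0.8572.
l = cos²θ/sin²θ ≈ 6.
Then |L| = ℏ√(6·7) = √42 ℏ.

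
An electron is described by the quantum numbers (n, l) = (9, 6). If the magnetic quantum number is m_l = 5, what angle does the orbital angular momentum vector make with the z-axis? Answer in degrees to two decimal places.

|L| = √(l(l+1)) ℏ = √42 ℏ.
L_z = m_l ℏ = 5ℏ.
cos θ = L_z/|L| = 5/√42, so θ ≈ 39.51°.

θ ≈ 39.51°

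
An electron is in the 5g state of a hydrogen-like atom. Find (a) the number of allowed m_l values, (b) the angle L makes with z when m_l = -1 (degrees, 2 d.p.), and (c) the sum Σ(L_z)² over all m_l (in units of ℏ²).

For 5g, l = 4.
There are 2l+1 = 9 values of m_l.
For m_l = -1: cos θ = -1/√20, θ ≈ 102.92°.
Σ m_l² = 60, so Σ(L_z)² = 60 ℏ².

9 values; θ(m_l=-1) ≈ 102.92°; Σ(L_z)² = 60 ℏ²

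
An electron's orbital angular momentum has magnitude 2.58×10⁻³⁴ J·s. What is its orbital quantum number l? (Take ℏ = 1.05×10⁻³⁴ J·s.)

|L|/ℏ = (2.58×10⁻³⁴)/(1.05×10⁻³⁴) ≈ 2.457.
l(l+1) ≈ 2.457² ≈ 6.04, so l = 2.

l = 2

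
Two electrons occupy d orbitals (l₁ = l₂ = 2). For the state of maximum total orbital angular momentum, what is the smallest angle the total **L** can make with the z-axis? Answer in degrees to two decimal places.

By the triangle rule, |l₁ − l₂| ≤ L ≤ l₁ + l₂.
L ∈ {0, 1, 2, 3, 4}.
The maximum is L = 4, with |L_tot| = ℏ√(4·5) = 2√5 ℏ.
The minimum angle with z is arccos(4/√20) ≈ 26.57°.

θ_min ≈ 26.57°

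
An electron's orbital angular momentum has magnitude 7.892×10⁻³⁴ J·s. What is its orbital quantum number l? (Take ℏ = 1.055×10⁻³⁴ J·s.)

Dividing by ℏ: |L|/ℏ ≈ 7.481.
(|L|/ℏ)² = l(l+1) ≈ 55.96 ⇒ l = 7.

l = 7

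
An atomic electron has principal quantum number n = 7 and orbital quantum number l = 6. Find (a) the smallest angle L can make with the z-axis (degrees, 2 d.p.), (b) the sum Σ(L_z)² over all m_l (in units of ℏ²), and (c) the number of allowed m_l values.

cos θ_min = 6/√42, so θ_min ≈ 22.21°.
Σ m_l² = 182, so Σ(L_z)² = 182 ℏ².
There are 2l+1 = 13 values of m_l.

θ_min ≈ 22.21°; Σ(L_z)² = 182 ℏ²; 13 values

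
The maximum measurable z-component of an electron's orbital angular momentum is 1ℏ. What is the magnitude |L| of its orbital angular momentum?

|L| = √2 ℏ ≈ 1.414ℏ

Since max m_l = l, l = 1.
|L| = √(l(l+1)) ℏ = √2 ℏ.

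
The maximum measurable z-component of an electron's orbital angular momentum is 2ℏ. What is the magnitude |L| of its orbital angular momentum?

The maximum L_z equals lℏ, giving l = 2.
|L| = √(l(l+1)) ℏ = √6 ℏ.

|L| = √6 ℏ ≈ 2.449ℏ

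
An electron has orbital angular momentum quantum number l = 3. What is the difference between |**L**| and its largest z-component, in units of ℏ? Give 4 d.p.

|L| = 2√3 ℏ ≈ 3.4641ℏ, while L_z,max = lℏ = 3ℏ.
The difference is (2√3 − 3)ℏ ≈ 0.4641ℏ.

|L| − L_z,max ≈ 0.4641ℏ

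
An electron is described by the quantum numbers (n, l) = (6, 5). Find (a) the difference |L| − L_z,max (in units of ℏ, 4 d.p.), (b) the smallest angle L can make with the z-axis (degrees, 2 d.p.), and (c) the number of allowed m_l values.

|L| − L_z,max = (√30 − 5)ℏ ≈ 0.4772ℏ.
cos θ_min = 5/√30, so θ_min ≈ 24.09°.
There are 2l+1 = 11 values of m_l.

|L|−L_z,max ≈ 0.4772ℏ; θ_min ≈ 24.09°; 11 values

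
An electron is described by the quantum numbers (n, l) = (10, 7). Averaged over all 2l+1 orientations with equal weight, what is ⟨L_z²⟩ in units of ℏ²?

m_l runs from −7 to 7, i.e. {-7, -6, -5, -4, -3, -2, -1, 0, 1, 2, 3, 4, 5, 6, 7}.
Average of L_z² over 15 states: 280/15 ℏ² = 18.67 ℏ².

⟨L_z²⟩ = 18.67 ℏ²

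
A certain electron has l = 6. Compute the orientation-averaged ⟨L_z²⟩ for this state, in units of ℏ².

⟨L_z²⟩ = 14 ℏ²

m_l runs from −6 to 6, i.e. {-6, -5, -4, -3, -2, -1, 0, 1, 2, 3, 4, 5, 6}.
⟨L_z²⟩ = ℏ²·l(l+1)/3 = 14ℏ².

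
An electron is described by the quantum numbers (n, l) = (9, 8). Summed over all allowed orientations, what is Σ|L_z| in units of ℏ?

Σ|L_z| = 72 ℏ

m_l runs from −8 to 8, i.e. {-8, -7, -6, -5, -4, -3, -2, -1, 0, 1, 2, 3, 4, 5, 6, 7, 8}.
Σ|m_l| = l(l+1) = 72.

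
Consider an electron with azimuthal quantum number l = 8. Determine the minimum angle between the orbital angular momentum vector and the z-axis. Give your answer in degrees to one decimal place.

|L| = √(l(l+1)) ℏ = 6√2 ℏ.
The smallest angle corresponds to the largest L_z, i.e. m_l = l = 8, giving L_z = 8ℏ.
cos θ_min = 8/√72, so θ_min ≈ 19.5°.

θ_min ≈ 19.5°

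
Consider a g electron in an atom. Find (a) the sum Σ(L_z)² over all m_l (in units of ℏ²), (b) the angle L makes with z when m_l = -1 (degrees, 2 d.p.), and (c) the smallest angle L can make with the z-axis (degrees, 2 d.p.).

Σ(L_z)² = 60 ℏ²; θ(m_l=-1) ≈ 102.92°; θ_min ≈ 26.57°

A g state has l = 4.
Σ m_l² = 60, so Σ(L_z)² = 60 ℏ².
For m_l = -1: cos θ = -1/√20, θ ≈ 102.92°.
cos θ_min = 4/√20, so θ_min ≈ 26.57°.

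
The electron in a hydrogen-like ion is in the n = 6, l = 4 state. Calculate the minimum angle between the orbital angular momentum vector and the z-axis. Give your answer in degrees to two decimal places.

θ_min ≈ 26.57°

|L| = ℏ√(l(l+1)) = 2√5 ℏ.
The smallest angle corresponds to the largest L_z, i.e. m_l = l = 4, giving L_z = 4ℏ.
cos θ_min = 4/√20, so θ_min ≈ 26.57°.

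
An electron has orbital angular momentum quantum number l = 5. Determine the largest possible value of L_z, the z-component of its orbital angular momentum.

L_z,max = 5ℏ

L_z = m_l ℏ with m_l ∈ {−5, …, 5}; the maximum is m_l = 5.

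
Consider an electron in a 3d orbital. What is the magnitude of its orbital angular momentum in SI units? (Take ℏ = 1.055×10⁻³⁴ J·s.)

3d means n = 3, l = 2.
|L| = ℏ√(l(l+1)) = ℏ√(2·3) = √6 ℏ
Numerically, |L| = 2.449 × (1.055×10⁻³⁴ J·s) = 2.584×10⁻³⁴ J·s.

|L| = 2.584×10⁻³⁴ J·s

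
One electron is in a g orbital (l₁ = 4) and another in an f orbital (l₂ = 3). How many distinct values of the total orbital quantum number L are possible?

Angular momentum addition gives L = |l₁ − l₂|, …, l₁ + l₂.
Allowed values: L = 1, 2, 3, 4, 5, 6, 7.
That is 7 values.

7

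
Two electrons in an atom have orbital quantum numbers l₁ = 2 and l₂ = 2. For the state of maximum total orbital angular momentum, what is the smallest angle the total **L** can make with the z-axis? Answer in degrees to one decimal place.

θ_min ≈ 26.6°

The total orbital quantum number L ranges from |l₁ − l₂| to l₁ + l₂ in integer steps.
Allowed values: L = 0, 1, 2, 3, 4.
The maximum is L = 4, with |L_tot| = ℏ√(4·5) = 2√5 ℏ.
The minimum angle with z is arccos(4/√20) ≈ 26.6°.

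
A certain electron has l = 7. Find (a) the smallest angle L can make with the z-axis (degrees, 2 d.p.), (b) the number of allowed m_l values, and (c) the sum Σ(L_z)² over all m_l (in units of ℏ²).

cos θ_min = 7/√56, so θ_min ≈ 20.70°.
There are 2l+1 = 15 values of m_l.
Σ m_l² = 280, so Σ(L_z)² = 280 ℏ².

θ_min ≈ 20.70°; 15 values; Σ(L_z)² = 280 ℏ²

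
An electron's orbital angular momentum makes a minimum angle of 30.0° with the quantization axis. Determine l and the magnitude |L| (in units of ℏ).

l = 3, |L| = 2√3 ℏ ≈ 3.464ℏ

cos²θ_min = l/(l+1) = 0.7500.
Solving: l = 3.
Then |L| = ℏ√(3·4) = 2√3 ℏ.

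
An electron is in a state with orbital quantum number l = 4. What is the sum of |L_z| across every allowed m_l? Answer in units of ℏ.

The allowed m_l values are -4, -3, -2, -1, 0, 1, 2, 3, 4.
Σ|m_l| = 2(1+2+…+4) = 20.

Σ|L_z| = 20 ℏ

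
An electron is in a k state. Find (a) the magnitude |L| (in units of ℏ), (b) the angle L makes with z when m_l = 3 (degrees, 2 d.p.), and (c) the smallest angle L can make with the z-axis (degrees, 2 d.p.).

|L| = 2√14 ℏ ≈ 7.483ℏ; θ(m_l=3) ≈ 66.37°; θ_min ≈ 20.70°

The letter k corresponds to l = 7.
|L| = ℏ√(7·8) = 2√14 ℏ ≈ 7.483ℏ.
For m_l = 3: cos θ = 3/√56, θ ≈ 66.37°.
cos θ_min = 7/√56, so θ_min ≈ 20.70°.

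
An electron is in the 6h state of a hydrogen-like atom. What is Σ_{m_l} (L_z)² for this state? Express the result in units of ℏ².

The 6h subshell has l = 5.
m_l runs from −5 to 5, i.e. {-5, -4, -3, -2, -1, 0, 1, 2, 3, 4, 5}.
Σ m_l² = l(l+1)(2l+1)/3 = 5·6·11/3 = 110.

Σ(L_z)² = 110 ℏ²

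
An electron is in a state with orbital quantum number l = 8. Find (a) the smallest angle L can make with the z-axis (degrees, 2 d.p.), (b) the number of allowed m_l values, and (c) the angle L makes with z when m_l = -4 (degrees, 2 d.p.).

θ_min ≈ 19.47°; 17 values; θ(m_l=-4) ≈ 118.13°

cos θ_min = 8/√72, so θ_min ≈ 19.47°.
There are 2l+1 = 17 values of m_l.
For m_l = -4: cos θ = -4/√72, θ ≈ 118.13°.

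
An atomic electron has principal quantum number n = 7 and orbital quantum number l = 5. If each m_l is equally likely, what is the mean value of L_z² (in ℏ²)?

⟨L_z²⟩ = 10 ℏ²

m_l ∈ {-5, -4, -3, -2, -1, 0, 1, 2, 3, 4, 5}.
⟨L_z²⟩ = ℏ²·(Σ m_l²)/(2l+1) = ℏ²·110/11 = 10ℏ².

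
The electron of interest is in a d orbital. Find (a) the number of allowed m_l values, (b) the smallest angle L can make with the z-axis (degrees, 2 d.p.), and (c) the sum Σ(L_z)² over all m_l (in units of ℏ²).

A d state has l = 2.
There are 2l+1 = 5 values of m_l.
cos θ_min = 2/√6, so θ_min ≈ 35.26°.
Σ m_l² = 10, so Σ(L_z)² = 10 ℏ².

5 values; θ_min ≈ 35.26°; Σ(L_z)² = 10 ℏ²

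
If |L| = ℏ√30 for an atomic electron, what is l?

l = 5

(|L|/ℏ)² = l(l+1) = 30.
l² + l − 30 = 0 ⇒ l = 5.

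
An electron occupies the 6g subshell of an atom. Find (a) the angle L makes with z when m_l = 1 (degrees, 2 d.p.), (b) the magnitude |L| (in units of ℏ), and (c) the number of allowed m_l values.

The 6g subshell has l = 4.
For m_l = 1: cos θ = 1/√20, θ ≈ 77.08°.
|L| = ℏ√(4·5) = 2√5 ℏ ≈ 4.472ℏ.
There are 2l+1 = 9 values of m_l.

θ(m_l=1) ≈ 77.08°; |L| = 2√5 ℏ ≈ 4.472ℏ; 9 values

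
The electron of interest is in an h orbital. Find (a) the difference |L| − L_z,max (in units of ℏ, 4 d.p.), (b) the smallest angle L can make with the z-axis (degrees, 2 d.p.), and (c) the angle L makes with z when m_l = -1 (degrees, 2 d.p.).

H corresponds to l = 5.
|L| − L_z,max = (√30 − 5)ℏ ≈ 0.4772ℏ.
cos θ_min = 5/√30, so θ_min ≈ 24.09°.
For m_l = -1: cos θ = -1/√30, θ ≈ 100.52°.

|L|−L_z,max ≈ 0.4772ℏ; θ_min ≈ 24.09°; θ(m_l=-1) ≈ 100.52°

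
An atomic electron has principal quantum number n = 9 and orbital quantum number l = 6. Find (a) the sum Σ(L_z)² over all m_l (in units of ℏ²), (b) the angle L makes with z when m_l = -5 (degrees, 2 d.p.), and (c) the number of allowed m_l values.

Σ(L_z)² = 182 ℏ²; θ(m_l=-5) ≈ 140.49°; 13 values

Σ m_l² = 182, so Σ(L_z)² = 182 ℏ².
For m_l = -5: cos θ = -5/√42, θ ≈ 140.49°.
There are 2l+1 = 13 values of m_l.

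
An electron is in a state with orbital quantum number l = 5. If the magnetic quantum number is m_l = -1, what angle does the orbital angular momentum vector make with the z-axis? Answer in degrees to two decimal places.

|L|² = l(l+1)ℏ² = 30ℏ², so |L| = √30 ℏ.
L_z = m_l ℏ = −1ℏ.
cos θ = L_z/|L| = -1/√30, so θ ≈ 100.52°.

θ ≈ 100.52°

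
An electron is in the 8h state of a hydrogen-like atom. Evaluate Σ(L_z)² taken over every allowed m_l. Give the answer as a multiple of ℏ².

Σ(L_z)² = 110 ℏ²

For 8h, l = 5.
m_l ∈ {-5, -4, -3, -2, -1, 0, 1, 2, 3, 4, 5}.
Σ m_l² = 2·(1 + 4 + 9 + 16 + 25) = 110.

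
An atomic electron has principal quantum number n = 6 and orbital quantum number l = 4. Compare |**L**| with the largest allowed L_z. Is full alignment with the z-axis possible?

No: L_z,max = 4ℏ < |L| = 2√5 ℏ ≈ 4.472ℏ

|L| = 2√5 ℏ ≈ 4.4721ℏ, while L_z,max = lℏ = 4ℏ.
Since |L| > L_z,max, the vector can never point exactly along z; the closest it comes is θ_min = arccos(4/√20) ≈ 26.6°.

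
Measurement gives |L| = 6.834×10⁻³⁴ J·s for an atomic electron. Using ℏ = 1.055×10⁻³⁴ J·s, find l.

|L|/ℏ = (6.834×10⁻³⁴)/(1.055×10⁻³⁴) ≈ 6.478.
(|L|/ℏ)² = l(l+1) ≈ 41.96 ⇒ l = 6.

l = 6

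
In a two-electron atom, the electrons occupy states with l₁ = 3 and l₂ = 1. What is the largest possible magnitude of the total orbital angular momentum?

The total orbital quantum number L ranges from |l₁ − l₂| to l₁ + l₂ in integer steps.
So L can be 2, 3, 4.
The largest magnitude corresponds to L = 4: |L_tot| = ℏ√(4·5) = 2√5 ℏ.

|L_tot|_max = 2√5 ℏ ≈ 4.472ℏ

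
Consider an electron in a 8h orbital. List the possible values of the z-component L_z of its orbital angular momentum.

For 8h, l = 5.
L_z = m_l ℏ with m_l ranging from −l to +l in integer steps.
For l = 5: m_l ∈ {-5, -4, -3, -2, -1, 0, 1, 2, 3, 4, 5}.

L_z ∈ {−5ℏ, −4ℏ, −3ℏ, −2ℏ, −ℏ, 0, ℏ, 2ℏ, 3ℏ, 4ℏ, 5ℏ}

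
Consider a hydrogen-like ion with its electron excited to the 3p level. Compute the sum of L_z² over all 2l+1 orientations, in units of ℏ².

Σ(L_z)² = 2 ℏ²

The 3p level has l = 1.
m_l runs from −1 to 1, i.e. {-1, 0, 1}.
Summing m² from −1 to 1: Σ m_l² = 2.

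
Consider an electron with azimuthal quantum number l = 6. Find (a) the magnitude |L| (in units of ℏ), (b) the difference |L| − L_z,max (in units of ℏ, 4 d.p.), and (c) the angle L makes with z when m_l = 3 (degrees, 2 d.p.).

|L| = ℏ√(6·7) = √42 ℏ ≈ 6.481ℏ.
|L| − L_z,max = (√42 − 6)ℏ ≈ 0.4807ℏ.
For m_l = 3: cos θ = 3/√42, θ ≈ 62.42°.

|L| = √42 ℏ ≈ 6.481ℏ; |L|−L_z,max ≈ 0.4807ℏ; θ(m_l=3) ≈ 62.42°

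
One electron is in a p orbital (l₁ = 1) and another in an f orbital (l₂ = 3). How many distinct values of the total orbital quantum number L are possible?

The total orbital quantum number L ranges from |l₁ − l₂| to l₁ + l₂ in integer steps.
L ∈ {2, 3, 4}.
That is 3 values.

3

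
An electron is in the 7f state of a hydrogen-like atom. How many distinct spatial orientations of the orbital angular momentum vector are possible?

7

7f means n = 7, l = 3.
The number of m_l values is 2l + 1 = 2·3 + 1 = 7.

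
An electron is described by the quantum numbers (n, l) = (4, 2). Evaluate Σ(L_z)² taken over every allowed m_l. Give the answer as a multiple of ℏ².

Σ(L_z)² = 10 ℏ²

The allowed m_l values are -2, -1, 0, 1, 2.
Summing m² from −2 to 2: Σ m_l² = 10.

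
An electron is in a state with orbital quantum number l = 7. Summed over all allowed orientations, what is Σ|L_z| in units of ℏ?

Σ|L_z| = 56 ℏ

The allowed m_l values are -7, -6, -5, -4, -3, -2, -1, 0, 1, 2, 3, 4, 5, 6, 7.
Σ|m_l| = l(l+1) = 56.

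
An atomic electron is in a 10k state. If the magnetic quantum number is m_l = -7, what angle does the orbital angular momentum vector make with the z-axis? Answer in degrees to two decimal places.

θ ≈ 159.30°

The 10k subshell has l = 7.
|L| = ℏ√(l(l+1)) = 2√14 ℏ.
L_z = m_l ℏ = −7ℏ.
cos θ = L_z/|L| = -7/√56, so θ ≈ 159.30°.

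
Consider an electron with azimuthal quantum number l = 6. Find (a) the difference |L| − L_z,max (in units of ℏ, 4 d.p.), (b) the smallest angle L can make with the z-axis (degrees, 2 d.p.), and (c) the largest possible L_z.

|L| − L_z,max = (√42 − 6)ℏ ≈ 0.4807ℏ.
cos θ_min = 6/√42, so θ_min ≈ 22.21°.
L_z,max = lℏ = 6ℏ.

|L|−L_z,max ≈ 0.4807ℏ; θ_min ≈ 22.21°; L_z,max = 6ℏ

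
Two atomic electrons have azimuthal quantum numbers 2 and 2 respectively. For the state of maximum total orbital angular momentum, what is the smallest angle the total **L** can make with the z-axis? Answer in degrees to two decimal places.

θ_min ≈ 26.57°

By the triangle rule, |l₁ − l₂| ≤ L ≤ l₁ + l₂.
L ∈ {0, 1, 2, 3, 4}.
The maximum is L = 4, with |L_tot| = ℏ√(4·5) = 2√5 ℏ.
The minimum angle with z is arccos(4/√20) ≈ 26.57°.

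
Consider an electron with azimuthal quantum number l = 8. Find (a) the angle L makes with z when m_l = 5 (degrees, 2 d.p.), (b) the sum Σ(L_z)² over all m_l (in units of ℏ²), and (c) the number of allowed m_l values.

For m_l = 5: cos θ = 5/√72, θ ≈ 53.90°.
Σ m_l² = 408, so Σ(L_z)² = 408 ℏ².
There are 2l+1 = 17 values of m_l.

θ(m_l=5) ≈ 53.90°; Σ(L_z)² = 408 ℏ²; 17 values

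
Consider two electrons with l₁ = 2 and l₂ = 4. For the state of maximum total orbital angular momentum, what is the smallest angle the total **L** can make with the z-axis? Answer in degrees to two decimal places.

L runs from |2 − 4| = 2 to 2 + 4 = 6.
L ∈ {2, 3, 4, 5, 6}.
The maximum is L = 6, with |L_tot| = ℏ√(6·7) = √42 ℏ.
The minimum angle with z is arccos(6/√42) ≈ 22.21°.

θ_min ≈ 22.21°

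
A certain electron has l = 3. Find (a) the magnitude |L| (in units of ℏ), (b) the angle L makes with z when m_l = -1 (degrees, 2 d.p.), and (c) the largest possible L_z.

|L| = ℏ√(3·4) = 2√3 ℏ ≈ 3.464ℏ.
For m_l = -1: cos θ = -1/√12, θ ≈ 106.78°.
L_z,max = lℏ = 3ℏ.

|L| = 2√3 ℏ ≈ 3.464ℏ; θ(m_l=-1) ≈ 106.78°; L_z,max = 3ℏ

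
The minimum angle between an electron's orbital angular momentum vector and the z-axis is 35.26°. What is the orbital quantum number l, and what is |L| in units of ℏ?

At minimum angle, m_l = l, so cos θ = l/√(l(l+1)); cos²θ = l/(l+1) = 0.6667.
l = cos²θ/sin²θ ≈ 2.
Then |L| = ℏ√(2·3) = √6 ℏ.

l = 2, |L| = √6 ℏ ≈ 2.449ℏ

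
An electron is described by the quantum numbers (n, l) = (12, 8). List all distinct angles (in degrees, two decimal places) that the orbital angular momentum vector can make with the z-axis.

θ ∈ {19.47°, 34.42°, 45.00°, 53.90°, 61.87°, 69.30°, 76.37°, 83.23°, 90.00°, 96.77°, 103.63°, 110.70°, 118.13°, 126.10°, 135.00°, 145.58°, 160.53°}

|L|² = l(l+1)ℏ² = 72ℏ², so |L| = 6√2 ℏ.
cos θ = m_l/√72 for each m_l ∈ {-8, -7, -6, -5, -4, -3, -2, -1, 0, 1, 2, 3, 4, 5, 6, 7, 8}.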